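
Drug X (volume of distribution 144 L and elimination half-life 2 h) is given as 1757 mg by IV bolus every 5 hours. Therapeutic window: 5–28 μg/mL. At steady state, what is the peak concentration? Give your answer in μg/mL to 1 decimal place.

14.8 μg/mL

k = ln2/t½ = ln2/2 ≈ 0.346574 h⁻¹; fraction remaining f = e^(−kτ) = e^(−0.346574×5) ≈ 0.1768.
Accumulation ratio R = 1/(1 − f) ≈ 1/0.8232 ≈ 1.2148.
Single-dose peak C₀ = D/Vd = 1757/144 ≈ 12.201 μg/mL.
Steady-state peak Cmax,ss = C₀·R ≈ 12.201 × 1.2148 ≈ 14.822 μg/mL.
Peak 14.8 μg/mL vs MTC 28 μg/mL: below toxic threshold.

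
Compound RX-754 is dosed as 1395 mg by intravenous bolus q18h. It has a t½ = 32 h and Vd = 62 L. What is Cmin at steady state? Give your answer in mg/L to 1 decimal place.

47.2 mg/L

k = ln2/t½ = ln2/32 ≈ 0.021661 h⁻¹; fraction remaining f = e^(−kτ) = e^(−0.021661×18) ≈ 0.6771.
At steady state, accumulation factor R = 1/(1 − e^(−kτ)) ≈ 3.0969.
Single-dose peak C₀ = D/Vd = 1395/62 ≈ 22.500 mg/L.
Steady-state peak Cmax,ss = C₀·R ≈ 22.500 × 3.0969 ≈ 69.680 mg/L.
Steady-state trough Cmin,ss = Cmax,ss·f ≈ 69.680 × 0.6771 ≈ 47.180 mg/L.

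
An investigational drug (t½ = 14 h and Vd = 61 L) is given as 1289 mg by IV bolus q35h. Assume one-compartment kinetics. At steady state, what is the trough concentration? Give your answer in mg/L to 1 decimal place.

4.5 mg/L

k = ln2/t½ = ln2/14 ≈ 0.049511 h⁻¹; fraction remaining f = e^(−kτ) = e^(−0.049511×35) ≈ 0.1768.
Accumulation ratio R = 1/(1 − f) ≈ 1/0.8232 ≈ 1.2148.
Each bolus raises the concentration by D/Vd = 1289/61 ≈ 21.131 mg/L.
Cmax,ss = C₀/(1 − f) ≈ 21.131/0.8232 ≈ 25.669 mg/L.
Steady-state trough Cmin,ss = Cmax,ss·f ≈ 25.669 × 0.1768 ≈ 4.538 mg/L.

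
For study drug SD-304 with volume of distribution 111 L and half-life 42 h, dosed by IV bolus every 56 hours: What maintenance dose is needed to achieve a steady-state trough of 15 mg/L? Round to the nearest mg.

τ/t½ = 56/42 ≈ 1.3333, so f = (1/2)^(56/42) ≈ 0.396850.
Cmin,ss = (D/Vd)·f/(1−f), so D = Cmin,ss·Vd·(1−f)/f.
D = 15 × 111 × (1−f)/f ≈ 15 × 111 × 1.51984 ≈ 2530.53 mg.

2531 mg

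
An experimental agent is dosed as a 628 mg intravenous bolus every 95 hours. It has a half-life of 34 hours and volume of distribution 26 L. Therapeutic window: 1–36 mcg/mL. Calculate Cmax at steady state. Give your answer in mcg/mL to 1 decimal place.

Over one 95-h interval, 95/34 ≈ 2.7941 half-lives elapse, leaving f ≈ 0.1442 of each dose.
At steady state, accumulation factor R = 1/(1 − e^(−kτ)) ≈ 1.1685.
Single-dose peak C₀ = D/Vd = 628/26 ≈ 24.154 mcg/mL.
Steady-state peak Cmax,ss = C₀·R ≈ 24.154 × 1.1685 ≈ 28.224 mcg/mL.
Peak 28.2 mcg/mL vs MTC 36 mcg/mL: below toxic threshold.

28.2 mcg/mL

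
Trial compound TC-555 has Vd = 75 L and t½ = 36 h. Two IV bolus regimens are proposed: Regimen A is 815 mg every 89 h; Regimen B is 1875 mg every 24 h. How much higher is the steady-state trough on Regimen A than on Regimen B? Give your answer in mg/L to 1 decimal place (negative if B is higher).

Regimen A: f = (1/2)^(89/36) ≈ 0.1802; Cmin,ss = (815/75)·f/(1−f) ≈ 2.389 mg/L.
Regimen B: f = (1/2)^(24/36) ≈ 0.6300; Cmin,ss = (1875/75)·f/(1−f) ≈ 42.568 mg/L.
Difference ≈ 2.389 − 42.568 ≈ -40.179 mg/L.

-40.2 mg/L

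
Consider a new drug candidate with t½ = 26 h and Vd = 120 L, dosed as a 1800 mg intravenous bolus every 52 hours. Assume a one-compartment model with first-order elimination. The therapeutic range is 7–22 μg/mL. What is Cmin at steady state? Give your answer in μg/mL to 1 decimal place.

The dosing interval is 2 half-lives, so f = 2^(−2) = 0.25.
Accumulation ratio R = 1/(1 − f) = 1/0.75 = 4/3.
Single-dose peak C₀ = D/Vd = 1800/120 = 15 μg/mL.
Steady-state peak Cmax,ss = C₀·R = 15 × 4/3 ≈ 20.000 μg/mL.
Steady-state trough Cmin,ss = Cmax,ss·f ≈ 20.000 × 0.25 ≈ 5.000 μg/mL.
Trough 5.0 μg/mL vs MEC 7 μg/mL: subtherapeutic.

5.0 μg/mL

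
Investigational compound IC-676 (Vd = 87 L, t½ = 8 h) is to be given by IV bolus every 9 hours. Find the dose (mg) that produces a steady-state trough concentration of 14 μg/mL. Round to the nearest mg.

1438 mg

τ/t½ = 9/8 ≈ 1.125, so f = (1/2)^(9/8) ≈ 0.458502.
Cmin,ss = (D/Vd)·f/(1−f), so D = Cmin,ss·Vd·(1−f)/f.
D = 14 × 87 × (1−f)/f ≈ 14 × 87 × 1.18102 ≈ 1438.48 mg.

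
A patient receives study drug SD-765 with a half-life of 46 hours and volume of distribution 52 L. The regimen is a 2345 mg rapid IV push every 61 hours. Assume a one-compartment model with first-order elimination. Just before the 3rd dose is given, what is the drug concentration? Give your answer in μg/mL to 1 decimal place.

f = (1/2)^(τ/t½) = (1/2)^(61/46) ≈ 0.3988.
C₀ = D/Vd = 2345/52 ≈ 45.096 μg/mL.
Before the 3rd dose, 2 doses have been given. Superposition: Cmin = C₀·(f + f²).
≈ 45.096 × (0.3988 + 0.1590) ≈ 45.096 × 0.5578 ≈ 25.155 μg/mL.

25.2 μg/mL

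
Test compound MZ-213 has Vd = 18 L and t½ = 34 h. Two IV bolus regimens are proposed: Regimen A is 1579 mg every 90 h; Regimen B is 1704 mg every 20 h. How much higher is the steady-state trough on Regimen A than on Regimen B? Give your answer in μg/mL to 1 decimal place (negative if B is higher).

-171.4 μg/mL

Regimen A: f = (1/2)^(90/34) ≈ 0.1596; Cmin,ss = (1579/18)·f/(1−f) ≈ 16.659 μg/mL.
Regimen B: f = (1/2)^(20/34) ≈ 0.6652; Cmin,ss = (1704/18)·f/(1−f) ≈ 188.089 μg/mL.
Difference ≈ 16.659 − 188.089 ≈ -171.430 μg/mL.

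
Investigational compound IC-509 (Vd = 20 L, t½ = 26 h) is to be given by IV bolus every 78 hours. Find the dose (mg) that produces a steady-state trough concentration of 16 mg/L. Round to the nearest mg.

2240 mg

τ/t½ = 78/26 ≈ 3, so f = (1/2)^(78/26) ≈ 0.125000.
Cmin,ss = (D/Vd)·f/(1−f), so D = Cmin,ss·Vd·(1−f)/f.
D = 16 × 20 × (1−f)/f ≈ 16 × 20 × 7.00000 ≈ 2240.00 mg.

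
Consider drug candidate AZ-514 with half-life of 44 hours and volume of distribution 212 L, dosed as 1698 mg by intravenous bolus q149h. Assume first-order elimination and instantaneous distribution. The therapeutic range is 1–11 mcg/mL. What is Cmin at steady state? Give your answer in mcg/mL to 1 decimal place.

0.8 mcg/mL

k = ln2/t½ = ln2/44 ≈ 0.015753 h⁻¹; fraction remaining f = e^(−kτ) = e^(−0.015753×149) ≈ 0.0956.
Single-dose peak C₀ = D/Vd = 1698/212 ≈ 8.009 mcg/mL.
Steady-state trough Cmin,ss = C₀·f/(1−f) ≈ 8.009 × 0.0956/0.9044 ≈ 0.847 mcg/mL.
Trough 0.8 mcg/mL vs MEC 1 mcg/mL: subtherapeutic.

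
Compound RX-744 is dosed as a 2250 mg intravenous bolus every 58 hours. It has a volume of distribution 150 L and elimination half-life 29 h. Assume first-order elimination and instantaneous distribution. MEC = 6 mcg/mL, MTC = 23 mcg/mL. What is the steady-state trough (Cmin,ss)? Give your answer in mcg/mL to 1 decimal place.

5.0 mcg/mL

τ = 58 h = 2 half-lives, so f = (1/2)^2 = 0.25.
Accumulation ratio R = 1/(1 − f) = 1/0.75 = 4/3.
Single-dose peak C₀ = D/Vd = 2250/150 = 15 mcg/mL.
Steady-state peak Cmax,ss = C₀·R = 15 × 4/3 ≈ 20.000 mcg/mL.
Steady-state trough Cmin,ss = Cmax,ss·f ≈ 20.000 × 0.25 ≈ 5.000 mcg/mL.
Trough 5.0 mcg/mL vs MEC 6 mcg/mL: subtherapeutic.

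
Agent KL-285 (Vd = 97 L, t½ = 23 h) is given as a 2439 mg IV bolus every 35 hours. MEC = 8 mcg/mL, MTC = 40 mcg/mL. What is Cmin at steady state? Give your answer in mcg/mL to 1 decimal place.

k = ln2/t½ = ln2/23 ≈ 0.030137 h⁻¹; fraction remaining f = e^(−kτ) = e^(−0.030137×35) ≈ 0.3483.
Each bolus raises the concentration by D/Vd = 2439/97 ≈ 25.144 mcg/mL.
Steady-state trough Cmin,ss = C₀·f/(1−f) ≈ 25.144 × 0.3483/0.6517 ≈ 13.438 mcg/mL.
Trough 13.4 mcg/mL vs MEC 8 mcg/mL: adequate.

13.4 mcg/mL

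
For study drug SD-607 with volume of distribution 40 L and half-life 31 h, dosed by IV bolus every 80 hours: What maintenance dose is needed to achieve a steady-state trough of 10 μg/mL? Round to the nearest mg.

τ/t½ = 80/31 ≈ 2.5806, so f = (1/2)^(80/31) ≈ 0.167166.
Cmin,ss = (D/Vd)·f/(1−f), so D = Cmin,ss·Vd·(1−f)/f.
D = 10 × 40 × (1−f)/f ≈ 10 × 40 × 4.98208 ≈ 1992.83 mg.

1993 mg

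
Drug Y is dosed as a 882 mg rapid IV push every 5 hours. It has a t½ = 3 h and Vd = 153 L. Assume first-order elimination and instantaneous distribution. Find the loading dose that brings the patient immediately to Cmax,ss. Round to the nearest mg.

f = (1/2)^(5/3) ≈ 0.314980; accumulation ratio R = 1/(1−f) ≈ 1.45981.
Loading dose to hit Cmax,ss on first dose: D_load = D_maint·R ≈ 882 × 1.45981 ≈ 1287.55 mg.

1288 mg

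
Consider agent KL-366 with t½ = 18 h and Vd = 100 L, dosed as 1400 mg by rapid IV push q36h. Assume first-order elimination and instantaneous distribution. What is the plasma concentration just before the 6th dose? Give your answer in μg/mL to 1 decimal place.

4.7 μg/mL

f = (1/2)^(τ/t½) = (1/2)^(36/18) ≈ 0.2500.
C₀ = D/Vd = 1400/100 ≈ 14.000 μg/mL.
Before the 6th dose, 5 doses have been given. Superposition: Cmin = C₀·(f + f² + … + f^5).
≈ 14.000 × (0.2500 + 0.0625 + 0.0156 + 0.0039 + 0.0010) ≈ 14.000 × 0.3330 ≈ 4.662 μg/mL.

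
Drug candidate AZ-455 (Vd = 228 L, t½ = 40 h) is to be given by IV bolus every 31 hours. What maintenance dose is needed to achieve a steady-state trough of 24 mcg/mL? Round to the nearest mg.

3892 mg

τ/t½ = 31/40 ≈ 0.775, so f = (1/2)^(31/40) ≈ 0.584389.
Cmin,ss = (D/Vd)·f/(1−f), so D = Cmin,ss·Vd·(1−f)/f.
D = 24 × 228 × (1−f)/f ≈ 24 × 228 × 0.71119 ≈ 3891.63 mg.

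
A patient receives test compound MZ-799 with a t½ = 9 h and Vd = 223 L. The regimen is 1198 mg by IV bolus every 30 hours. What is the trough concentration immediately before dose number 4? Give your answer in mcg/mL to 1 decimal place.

f = (1/2)^(τ/t½) = (1/2)^(30/9) ≈ 0.0992.
C₀ = D/Vd = 1198/223 ≈ 5.372 mcg/mL.
Before the 4th dose, 3 doses have been given. Superposition: Cmin = C₀·(f + f² + … + f^3).
≈ 5.372 × (0.0992 + 0.0098 + 0.0010) ≈ 5.372 × 0.1100 ≈ 0.591 mcg/mL.

0.6 mcg/mL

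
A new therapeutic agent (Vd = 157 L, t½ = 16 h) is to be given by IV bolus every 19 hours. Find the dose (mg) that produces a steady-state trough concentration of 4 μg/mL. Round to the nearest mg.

802 mg

τ/t½ = 19/16 ≈ 1.1875, so f = (1/2)^(19/16) ≈ 0.439063.
Cmin,ss = (D/Vd)·f/(1−f), so D = Cmin,ss·Vd·(1−f)/f.
D = 4 × 157 × (1−f)/f ≈ 4 × 157 × 1.27758 ≈ 802.32 mg.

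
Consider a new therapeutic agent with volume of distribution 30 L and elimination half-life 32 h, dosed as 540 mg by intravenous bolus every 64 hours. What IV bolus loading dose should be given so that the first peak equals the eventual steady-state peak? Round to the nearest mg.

f = (1/2)^(64/32) ≈ 0.250000; accumulation ratio R = 1/(1−f) ≈ 1.33333.
Loading dose to hit Cmax,ss on first dose: D_load = D_maint·R ≈ 540 × 1.33333 ≈ 720.00 mg.

720 mg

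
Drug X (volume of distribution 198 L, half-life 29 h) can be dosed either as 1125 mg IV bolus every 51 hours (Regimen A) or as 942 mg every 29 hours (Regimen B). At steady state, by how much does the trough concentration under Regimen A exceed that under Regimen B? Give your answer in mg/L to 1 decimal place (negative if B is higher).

-2.4 mg/L

Regimen A: f = (1/2)^(51/29) ≈ 0.2955; Cmin,ss = (1125/198)·f/(1−f) ≈ 2.383 mg/L.
Regimen B: f = (1/2)^(29/29) ≈ 0.5000; Cmin,ss = (942/198)·f/(1−f) ≈ 4.758 mg/L.
Difference ≈ 2.383 − 4.758 ≈ -2.375 mg/L.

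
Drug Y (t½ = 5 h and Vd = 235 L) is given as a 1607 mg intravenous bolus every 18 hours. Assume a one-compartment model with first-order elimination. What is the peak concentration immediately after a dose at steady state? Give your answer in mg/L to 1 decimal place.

7.5 mg/L

Over one 18-h interval, 18/5 ≈ 3.6 half-lives elapse, leaving f ≈ 0.0825 of each dose.
At steady state, accumulation factor R = 1/(1 − e^(−kτ)) ≈ 1.0899.
Single-dose peak C₀ = D/Vd = 1607/235 ≈ 6.838 mg/L.
Steady-state peak Cmax,ss = C₀·R ≈ 6.838 × 1.0899 ≈ 7.453 mg/L.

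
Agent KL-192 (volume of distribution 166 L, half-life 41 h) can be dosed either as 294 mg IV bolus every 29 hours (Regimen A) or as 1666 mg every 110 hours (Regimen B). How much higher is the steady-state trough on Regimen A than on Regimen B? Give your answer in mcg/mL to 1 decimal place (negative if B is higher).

Regimen A: f = (1/2)^(29/41) ≈ 0.6125; Cmin,ss = (294/166)·f/(1−f) ≈ 2.799 mcg/mL.
Regimen B: f = (1/2)^(110/41) ≈ 0.1557; Cmin,ss = (1666/166)·f/(1−f) ≈ 1.851 mcg/mL.
Difference ≈ 2.799 − 1.851 ≈ 0.948 mcg/mL.

0.9 mcg/mL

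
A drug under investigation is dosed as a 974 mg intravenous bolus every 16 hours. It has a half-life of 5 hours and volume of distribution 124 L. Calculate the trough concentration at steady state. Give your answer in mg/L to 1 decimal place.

k = ln2/t½ = ln2/5 ≈ 0.138629 h⁻¹; fraction remaining f = e^(−kτ) = e^(−0.138629×16) ≈ 0.1088.
At steady state, accumulation factor R = 1/(1 − e^(−kτ)) ≈ 1.1221.
Each bolus raises the concentration by D/Vd = 974/124 ≈ 7.855 mg/L.
Steady-state peak Cmax,ss = C₀·R ≈ 7.855 × 1.1221 ≈ 8.814 mg/L.
Steady-state trough Cmin,ss = Cmax,ss·f ≈ 8.814 × 0.1088 ≈ 0.959 mg/L.

1.0 mg/L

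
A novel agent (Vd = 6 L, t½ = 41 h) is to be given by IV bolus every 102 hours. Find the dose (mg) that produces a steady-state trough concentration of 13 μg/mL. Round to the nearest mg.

τ/t½ = 102/41 ≈ 2.4878, so f = (1/2)^(102/41) ≈ 0.178277.
Cmin,ss = (D/Vd)·f/(1−f), so D = Cmin,ss·Vd·(1−f)/f.
D = 13 × 6 × (1−f)/f ≈ 13 × 6 × 4.60925 ≈ 359.52 mg.

360 mg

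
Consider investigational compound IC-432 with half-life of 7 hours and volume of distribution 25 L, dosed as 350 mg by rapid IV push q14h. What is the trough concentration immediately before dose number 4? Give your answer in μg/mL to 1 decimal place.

f = (1/2)^(τ/t½) = (1/2)^(14/7) ≈ 0.2500.
C₀ = D/Vd = 350/25 ≈ 14.000 μg/mL.
Before the 4th dose, 3 doses have been given. Superposition: Cmin = C₀·(f + f² + … + f^3).
≈ 14.000 × (0.2500 + 0.0625 + 0.0156) ≈ 14.000 × 0.3281 ≈ 4.593 μg/mL.

4.6 μg/mL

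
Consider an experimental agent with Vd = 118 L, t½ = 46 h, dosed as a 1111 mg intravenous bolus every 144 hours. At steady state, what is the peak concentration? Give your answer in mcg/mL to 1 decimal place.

10.6 mcg/mL

τ/t½ = 144/46 ≈ 3.1304, so fraction remaining f = (1/2)^(144/46) ≈ 0.1142.
Accumulation ratio R = 1/(1 − f) ≈ 1/0.8858 ≈ 1.1289.
Single-dose peak C₀ = D/Vd = 1111/118 ≈ 9.415 mcg/mL.
Cmax,ss = C₀/(1 − f) ≈ 9.415/0.8858 ≈ 10.629 mcg/mL.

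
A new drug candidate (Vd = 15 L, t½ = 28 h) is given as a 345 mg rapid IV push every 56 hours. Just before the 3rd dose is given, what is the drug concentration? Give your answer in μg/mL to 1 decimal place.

f = (1/2)^(τ/t½) = (1/2)^(56/28) ≈ 0.2500.
C₀ = D/Vd = 345/15 ≈ 23.000 μg/mL.
Before the 3rd dose, 2 doses have been given. Superposition: Cmin = C₀·(f + f²).
≈ 23.000 × (0.2500 + 0.0625) ≈ 23.000 × 0.3125 ≈ 7.188 μg/mL.

7.2 μg/mL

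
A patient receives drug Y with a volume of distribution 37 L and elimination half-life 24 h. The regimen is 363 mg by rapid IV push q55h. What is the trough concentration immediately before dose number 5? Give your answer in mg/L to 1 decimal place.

2.5 mg/L

f = (1/2)^(τ/t½) = (1/2)^(55/24) ≈ 0.2042.
C₀ = D/Vd = 363/37 ≈ 9.811 mg/L.
Before the 5th dose, 4 doses have been given. Superposition: Cmin = C₀·(f + f² + … + f^4).
≈ 9.811 × (0.2042 + 0.0417 + 0.0085 + 0.0017) ≈ 9.811 × 0.2561 ≈ 2.513 mg/L.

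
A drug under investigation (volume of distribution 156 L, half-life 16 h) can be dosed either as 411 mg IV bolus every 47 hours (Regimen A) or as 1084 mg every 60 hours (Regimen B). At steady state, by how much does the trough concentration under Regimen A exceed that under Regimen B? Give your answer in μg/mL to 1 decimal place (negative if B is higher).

Regimen A: f = (1/2)^(47/16) ≈ 0.1305; Cmin,ss = (411/156)·f/(1−f) ≈ 0.395 μg/mL.
Regimen B: f = (1/2)^(60/16) ≈ 0.0743; Cmin,ss = (1084/156)·f/(1−f) ≈ 0.558 μg/mL.
Difference ≈ 0.395 − 0.558 ≈ -0.163 μg/mL.

-0.2 μg/mL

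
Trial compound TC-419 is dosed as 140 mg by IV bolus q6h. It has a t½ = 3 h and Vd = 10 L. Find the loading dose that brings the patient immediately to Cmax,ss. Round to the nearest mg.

f = (1/2)^(6/3) ≈ 0.250000; accumulation ratio R = 1/(1−f) ≈ 1.33333.
Loading dose to hit Cmax,ss on first dose: D_load = D_maint·R ≈ 140 × 1.33333 ≈ 186.67 mg.

187 mg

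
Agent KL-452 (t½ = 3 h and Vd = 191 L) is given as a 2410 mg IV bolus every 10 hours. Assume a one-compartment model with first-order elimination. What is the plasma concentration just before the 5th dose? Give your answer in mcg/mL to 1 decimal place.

1.4 mcg/mL

f = (1/2)^(τ/t½) = (1/2)^(10/3) ≈ 0.0992.
C₀ = D/Vd = 2410/191 ≈ 12.618 mcg/mL.
Before the 5th dose, 4 doses have been given. Superposition: Cmin = C₀·(f + f² + … + f^4).
≈ 12.618 × (0.0992 + 0.0098 + 0.0010 + 0.0001) ≈ 12.618 × 0.1101 ≈ 1.389 mcg/mL.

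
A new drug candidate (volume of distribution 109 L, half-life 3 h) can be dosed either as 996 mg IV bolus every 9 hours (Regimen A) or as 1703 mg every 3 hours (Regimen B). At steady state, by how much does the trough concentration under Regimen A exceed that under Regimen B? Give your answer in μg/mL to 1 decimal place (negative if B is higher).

Regimen A: f = (1/2)^(9/3) ≈ 0.1250; Cmin,ss = (996/109)·f/(1−f) ≈ 1.305 μg/mL.
Regimen B: f = (1/2)^(3/3) ≈ 0.5000; Cmin,ss = (1703/109)·f/(1−f) ≈ 15.624 μg/mL.
Difference ≈ 1.305 − 15.624 ≈ -14.319 μg/mL.

-14.3 μg/mL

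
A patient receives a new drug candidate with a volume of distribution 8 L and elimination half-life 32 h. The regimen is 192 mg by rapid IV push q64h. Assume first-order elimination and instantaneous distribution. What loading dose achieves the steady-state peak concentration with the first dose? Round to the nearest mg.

f = (1/2)^(64/32) ≈ 0.250000; accumulation ratio R = 1/(1−f) ≈ 1.33333.
Loading dose to hit Cmax,ss on first dose: D_load = D_maint·R ≈ 192 × 1.33333 ≈ 256.00 mg.

256 mg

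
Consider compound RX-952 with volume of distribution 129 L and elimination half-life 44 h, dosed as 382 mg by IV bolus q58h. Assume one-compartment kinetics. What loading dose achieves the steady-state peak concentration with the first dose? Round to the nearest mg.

638 mg

f = (1/2)^(58/44) ≈ 0.401040; accumulation ratio R = 1/(1−f) ≈ 1.66956.
Loading dose to hit Cmax,ss on first dose: D_load = D_maint·R ≈ 382 × 1.66956 ≈ 637.77 mg.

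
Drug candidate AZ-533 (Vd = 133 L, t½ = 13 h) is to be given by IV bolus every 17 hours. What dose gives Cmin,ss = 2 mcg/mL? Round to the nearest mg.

392 mg

τ/t½ = 17/13 ≈ 1.3077, so f = (1/2)^(17/13) ≈ 0.403967.
Cmin,ss = (D/Vd)·f/(1−f), so D = Cmin,ss·Vd·(1−f)/f.
D = 2 × 133 × (1−f)/f ≈ 2 × 133 × 1.47545 ≈ 392.47 mg.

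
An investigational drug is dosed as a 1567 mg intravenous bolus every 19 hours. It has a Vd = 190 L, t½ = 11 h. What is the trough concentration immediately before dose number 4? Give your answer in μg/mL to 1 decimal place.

3.5 μg/mL

f = (1/2)^(τ/t½) = (1/2)^(19/11) ≈ 0.3020.
C₀ = D/Vd = 1567/190 ≈ 8.247 μg/mL.
Before the 4th dose, 3 doses have been given. Superposition: Cmin = C₀·(f + f² + … + f^3).
≈ 8.247 × (0.3020 + 0.0912 + 0.0275) ≈ 8.247 × 0.4207 ≈ 3.470 μg/mL.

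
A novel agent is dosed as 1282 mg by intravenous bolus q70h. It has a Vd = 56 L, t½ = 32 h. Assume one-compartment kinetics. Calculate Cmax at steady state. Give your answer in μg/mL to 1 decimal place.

29.3 μg/mL

τ/t½ = 70/32 ≈ 2.1875, so fraction remaining f = (1/2)^(70/32) ≈ 0.2195.
At steady state, accumulation factor R = 1/(1 − e^(−kτ)) ≈ 1.2812.
Single-dose peak C₀ = D/Vd = 1282/56 ≈ 22.893 μg/mL.
Cmax,ss = C₀/(1 − f) ≈ 22.893/0.7805 ≈ 29.331 μg/mL.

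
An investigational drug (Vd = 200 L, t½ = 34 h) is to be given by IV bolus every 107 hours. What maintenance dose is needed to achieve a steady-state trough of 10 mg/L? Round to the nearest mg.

15717 mg

τ/t½ = 107/34 ≈ 3.1471, so f = (1/2)^(107/34) ≈ 0.112886.
Cmin,ss = (D/Vd)·f/(1−f), so D = Cmin,ss·Vd·(1−f)/f.
D = 10 × 200 × (1−f)/f ≈ 10 × 200 × 7.85849 ≈ 15716.98 mg.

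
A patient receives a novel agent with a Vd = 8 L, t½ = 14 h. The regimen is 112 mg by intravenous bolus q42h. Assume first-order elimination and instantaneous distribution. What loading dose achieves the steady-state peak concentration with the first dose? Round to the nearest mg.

f = (1/2)^(42/14) ≈ 0.125000; accumulation ratio R = 1/(1−f) ≈ 1.14286.
Loading dose to hit Cmax,ss on first dose: D_load = D_maint·R ≈ 112 × 1.14286 ≈ 128.00 mg.

128 mg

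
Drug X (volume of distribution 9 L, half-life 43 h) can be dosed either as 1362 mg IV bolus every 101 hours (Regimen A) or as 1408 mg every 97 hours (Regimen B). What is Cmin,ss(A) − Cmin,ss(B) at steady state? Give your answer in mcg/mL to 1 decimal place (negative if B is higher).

-4.5 mcg/mL

Regimen A: f = (1/2)^(101/43) ≈ 0.1963; Cmin,ss = (1362/9)·f/(1−f) ≈ 36.962 mcg/mL.
Regimen B: f = (1/2)^(97/43) ≈ 0.2094; Cmin,ss = (1408/9)·f/(1−f) ≈ 41.436 mcg/mL.
Difference ≈ 36.962 − 41.436 ≈ -4.474 mcg/mL.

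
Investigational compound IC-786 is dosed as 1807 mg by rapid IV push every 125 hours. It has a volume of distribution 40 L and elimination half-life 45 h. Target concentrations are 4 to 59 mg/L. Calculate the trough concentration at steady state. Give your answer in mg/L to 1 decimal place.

k = ln2/t½ = ln2/45 ≈ 0.015403 h⁻¹; fraction remaining f = e^(−kτ) = e^(−0.015403×125) ≈ 0.1458.
Single-dose peak C₀ = D/Vd = 1807/40 ≈ 45.175 mg/L.
Steady-state trough Cmin,ss = C₀·f/(1−f) ≈ 45.175 × 0.1458/0.8542 ≈ 7.711 mg/L.
Trough 7.7 mg/L vs MEC 4 mg/L: adequate.

7.7 mg/L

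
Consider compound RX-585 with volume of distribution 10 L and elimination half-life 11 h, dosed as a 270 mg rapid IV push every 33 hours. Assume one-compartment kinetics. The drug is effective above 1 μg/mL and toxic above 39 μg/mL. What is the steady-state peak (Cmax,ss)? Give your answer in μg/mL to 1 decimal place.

30.9 μg/mL

τ = 33 h = 3 half-lives, so f = (1/2)^3 = 0.125.
At steady state, R = 1/(1 − 0.125) = 8/7.
Single-dose peak C₀ = D/Vd = 270/10 = 27 μg/mL.
Steady-state peak Cmax,ss = C₀·R = 27 × 8/7 ≈ 30.857 μg/mL.
Peak 30.9 μg/mL vs MTC 39 μg/mL: below toxic threshold.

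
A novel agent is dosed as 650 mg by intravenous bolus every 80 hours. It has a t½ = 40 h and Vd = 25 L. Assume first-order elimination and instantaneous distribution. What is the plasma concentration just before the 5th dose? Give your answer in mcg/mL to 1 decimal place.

f = (1/2)^(τ/t½) = (1/2)^(80/40) ≈ 0.2500.
C₀ = D/Vd = 650/25 ≈ 26.000 mcg/mL.
Before the 5th dose, 4 doses have been given. Superposition: Cmin = C₀·(f + f² + … + f^4).
≈ 26.000 × (0.2500 + 0.0625 + 0.0156 + 0.0039) ≈ 26.000 × 0.3320 ≈ 8.632 mcg/mL.

8.6 mcg/mL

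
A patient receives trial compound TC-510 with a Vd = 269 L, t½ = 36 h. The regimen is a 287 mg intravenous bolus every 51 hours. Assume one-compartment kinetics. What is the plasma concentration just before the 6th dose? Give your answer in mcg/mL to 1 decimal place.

f = (1/2)^(τ/t½) = (1/2)^(51/36) ≈ 0.3746.
C₀ = D/Vd = 287/269 ≈ 1.067 mcg/mL.
Before the 6th dose, 5 doses have been given. Superposition: Cmin = C₀·(f + f² + … + f^5).
≈ 1.067 × (0.3746 + 0.1403 + 0.0526 + 0.0197 + 0.0074) ≈ 1.067 × 0.5946 ≈ 0.634 mcg/mL.

0.6 mcg/mL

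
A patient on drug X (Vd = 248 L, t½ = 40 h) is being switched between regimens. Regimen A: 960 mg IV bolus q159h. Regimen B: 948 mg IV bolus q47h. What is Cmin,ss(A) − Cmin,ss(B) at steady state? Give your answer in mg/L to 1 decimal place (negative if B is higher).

-2.8 mg/L

Regimen A: f = (1/2)^(159/40) ≈ 0.0636; Cmin,ss = (960/248)·f/(1−f) ≈ 0.263 mg/L.
Regimen B: f = (1/2)^(47/40) ≈ 0.4429; Cmin,ss = (948/248)·f/(1−f) ≈ 3.039 mg/L.
Difference ≈ 0.263 − 3.039 ≈ -2.776 mg/L.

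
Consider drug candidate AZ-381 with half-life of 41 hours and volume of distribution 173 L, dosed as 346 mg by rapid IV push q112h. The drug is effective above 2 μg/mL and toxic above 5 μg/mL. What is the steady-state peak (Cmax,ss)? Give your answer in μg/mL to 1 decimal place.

2.4 μg/mL

Over one 112-h interval, 112/41 ≈ 2.7317 half-lives elapse, leaving f ≈ 0.1505 of each dose.
Accumulation ratio R = 1/(1 − f) ≈ 1/0.8495 ≈ 1.1772.
Single-dose peak C₀ = D/Vd = 346/173 ≈ 2.000 μg/mL.
Cmax,ss = C₀/(1 − f) ≈ 2.000/0.8495 ≈ 2.354 μg/mL.
Peak 2.4 μg/mL vs MTC 5 μg/mL: below toxic threshold.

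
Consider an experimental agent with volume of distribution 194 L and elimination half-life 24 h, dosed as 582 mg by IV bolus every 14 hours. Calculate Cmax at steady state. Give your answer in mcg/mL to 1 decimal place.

9.0 mcg/mL

k = ln2/t½ = ln2/24 ≈ 0.028881 h⁻¹; fraction remaining f = e^(−kτ) = e^(−0.028881×14) ≈ 0.6674.
At steady state, accumulation factor R = 1/(1 − e^(−kτ)) ≈ 3.0066.
Single-dose peak C₀ = D/Vd = 582/194 ≈ 3.000 mcg/mL.
Steady-state peak Cmax,ss = C₀·R ≈ 3.000 × 3.0066 ≈ 9.020 mcg/mL.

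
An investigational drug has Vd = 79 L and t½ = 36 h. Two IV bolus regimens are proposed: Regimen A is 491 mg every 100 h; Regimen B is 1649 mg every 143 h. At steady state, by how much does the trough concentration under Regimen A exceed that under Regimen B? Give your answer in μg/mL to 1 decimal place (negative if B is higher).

Regimen A: f = (1/2)^(100/36) ≈ 0.1458; Cmin,ss = (491/79)·f/(1−f) ≈ 1.061 μg/mL.
Regimen B: f = (1/2)^(143/36) ≈ 0.0637; Cmin,ss = (1649/79)·f/(1−f) ≈ 1.420 μg/mL.
Difference ≈ 1.061 − 1.420 ≈ -0.359 μg/mL.

-0.4 μg/mL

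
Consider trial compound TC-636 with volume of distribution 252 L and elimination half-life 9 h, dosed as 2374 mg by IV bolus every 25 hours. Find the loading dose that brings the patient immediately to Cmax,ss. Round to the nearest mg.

f = (1/2)^(25/9) ≈ 0.145816; accumulation ratio R = 1/(1−f) ≈ 1.17071.
Loading dose to hit Cmax,ss on first dose: D_load = D_maint·R ≈ 2374 × 1.17071 ≈ 2779.27 mg.

2779 mg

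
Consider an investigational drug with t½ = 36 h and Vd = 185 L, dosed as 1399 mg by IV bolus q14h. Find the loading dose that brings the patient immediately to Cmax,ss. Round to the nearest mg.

f = (1/2)^(14/36) ≈ 0.763718; accumulation ratio R = 1/(1−f) ≈ 4.23223.
Loading dose to hit Cmax,ss on first dose: D_load = D_maint·R ≈ 1399 × 4.23223 ≈ 5920.89 mg.

5921 mg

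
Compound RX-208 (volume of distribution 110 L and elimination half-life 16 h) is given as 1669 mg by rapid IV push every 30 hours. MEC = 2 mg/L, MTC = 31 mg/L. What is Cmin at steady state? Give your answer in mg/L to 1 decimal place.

5.7 mg/L

τ/t½ = 30/16 ≈ 1.875, so fraction remaining f = (1/2)^(30/16) ≈ 0.2726.
At steady state, accumulation factor R = 1/(1 − e^(−kτ)) ≈ 1.3748.
Each bolus raises the concentration by D/Vd = 1669/110 ≈ 15.173 mg/L.
Steady-state peak Cmax,ss = C₀·R ≈ 15.173 × 1.3748 ≈ 20.860 mg/L.
Steady-state trough Cmin,ss = Cmax,ss·f ≈ 20.860 × 0.2726 ≈ 5.686 mg/L.
Trough 5.7 mg/L vs MEC 2 mg/L: adequate.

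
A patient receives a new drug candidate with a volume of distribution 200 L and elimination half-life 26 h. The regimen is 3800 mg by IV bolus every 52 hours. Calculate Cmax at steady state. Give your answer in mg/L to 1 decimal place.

τ = 52 h = 2 half-lives, so f = (1/2)^2 = 0.25.
At steady state, R = 1/(1 − 0.25) = 4/3.
Single-dose peak C₀ = D/Vd = 3800/200 = 19 mg/L.
Steady-state peak Cmax,ss = C₀·R = 19 × 4/3 ≈ 25.333 mg/L.

25.3 mg/L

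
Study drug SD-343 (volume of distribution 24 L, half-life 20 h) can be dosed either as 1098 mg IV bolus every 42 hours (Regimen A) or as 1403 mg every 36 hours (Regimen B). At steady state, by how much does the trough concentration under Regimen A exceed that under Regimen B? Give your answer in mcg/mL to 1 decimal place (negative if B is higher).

Regimen A: f = (1/2)^(42/20) ≈ 0.2333; Cmin,ss = (1098/24)·f/(1−f) ≈ 13.921 mcg/mL.
Regimen B: f = (1/2)^(36/20) ≈ 0.2872; Cmin,ss = (1403/24)·f/(1−f) ≈ 23.554 mcg/mL.
Difference ≈ 13.921 − 23.554 ≈ -9.633 mcg/mL.

-9.6 mcg/mL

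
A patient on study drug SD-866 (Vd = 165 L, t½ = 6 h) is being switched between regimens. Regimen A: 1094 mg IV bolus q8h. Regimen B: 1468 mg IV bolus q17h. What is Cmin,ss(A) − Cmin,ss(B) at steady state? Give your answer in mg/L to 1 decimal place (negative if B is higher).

2.9 mg/L

Regimen A: f = (1/2)^(8/6) ≈ 0.3969; Cmin,ss = (1094/165)·f/(1−f) ≈ 4.363 mg/L.
Regimen B: f = (1/2)^(17/6) ≈ 0.1403; Cmin,ss = (1468/165)·f/(1−f) ≈ 1.452 mg/L.
Difference ≈ 4.363 − 1.452 ≈ 2.911 mg/L.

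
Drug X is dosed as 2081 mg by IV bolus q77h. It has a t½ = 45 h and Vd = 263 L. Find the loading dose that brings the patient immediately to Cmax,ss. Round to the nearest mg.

f = (1/2)^(77/45) ≈ 0.305425; accumulation ratio R = 1/(1−f) ≈ 1.43973.
Loading dose to hit Cmax,ss on first dose: D_load = D_maint·R ≈ 2081 × 1.43973 ≈ 2996.08 mg.

2996 mg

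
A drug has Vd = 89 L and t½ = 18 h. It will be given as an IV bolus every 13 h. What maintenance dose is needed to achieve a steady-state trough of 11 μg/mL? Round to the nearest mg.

636 mg

τ/t½ = 13/18 ≈ 0.72222, so f = (1/2)^(13/18) ≈ 0.606163.
Cmin,ss = (D/Vd)·f/(1−f), so D = Cmin,ss·Vd·(1−f)/f.
D = 11 × 89 × (1−f)/f ≈ 11 × 89 × 0.64972 ≈ 636.08 mg.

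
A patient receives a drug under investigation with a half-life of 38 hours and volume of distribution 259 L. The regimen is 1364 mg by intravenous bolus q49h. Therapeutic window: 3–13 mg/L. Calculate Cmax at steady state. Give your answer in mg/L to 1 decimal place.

Over one 49-h interval, 49/38 ≈ 1.2895 half-lives elapse, leaving f ≈ 0.4091 of each dose.
Accumulation ratio R = 1/(1 − f) ≈ 1/0.5909 ≈ 1.6923.
Each bolus raises the concentration by D/Vd = 1364/259 ≈ 5.266 mg/L.
Steady-state peak Cmax,ss = C₀·R ≈ 5.266 × 1.6923 ≈ 8.912 mg/L.
Peak 8.9 mg/L vs MTC 13 mg/L: below toxic threshold.

8.9 mg/L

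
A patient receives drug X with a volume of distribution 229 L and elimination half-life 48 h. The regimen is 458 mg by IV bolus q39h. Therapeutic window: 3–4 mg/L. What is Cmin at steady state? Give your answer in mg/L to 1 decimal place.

k = ln2/t½ = ln2/48 ≈ 0.014441 h⁻¹; fraction remaining f = e^(−kτ) = e^(−0.014441×39) ≈ 0.5694.
Each bolus raises the concentration by D/Vd = 458/229 ≈ 2.000 mg/L.
Steady-state trough Cmin,ss = C₀·f/(1−f) ≈ 2.000 × 0.5694/0.4306 ≈ 2.645 mg/L.
Trough 2.6 mg/L vs MEC 3 mg/L: subtherapeutic.

2.6 mg/L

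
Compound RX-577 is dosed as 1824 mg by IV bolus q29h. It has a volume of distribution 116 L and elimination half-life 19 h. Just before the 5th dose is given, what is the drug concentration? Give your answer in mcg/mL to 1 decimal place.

8.2 mcg/mL

f = (1/2)^(τ/t½) = (1/2)^(29/19) ≈ 0.3472.
C₀ = D/Vd = 1824/116 ≈ 15.724 mcg/mL.
Before the 5th dose, 4 doses have been given. Superposition: Cmin = C₀·(f + f² + … + f^4).
≈ 15.724 × (0.3472 + 0.1205 + 0.0419 + 0.0145) ≈ 15.724 × 0.5241 ≈ 8.241 mcg/mL.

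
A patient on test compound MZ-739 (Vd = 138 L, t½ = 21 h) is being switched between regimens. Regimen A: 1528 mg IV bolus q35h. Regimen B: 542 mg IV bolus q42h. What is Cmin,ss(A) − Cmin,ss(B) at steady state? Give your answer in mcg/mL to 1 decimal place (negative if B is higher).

3.8 mcg/mL

Regimen A: f = (1/2)^(35/21) ≈ 0.3150; Cmin,ss = (1528/138)·f/(1−f) ≈ 5.092 mcg/mL.
Regimen B: f = (1/2)^(42/21) ≈ 0.2500; Cmin,ss = (542/138)·f/(1−f) ≈ 1.309 mcg/mL.
Difference ≈ 5.092 − 1.309 ≈ 3.783 mcg/mL.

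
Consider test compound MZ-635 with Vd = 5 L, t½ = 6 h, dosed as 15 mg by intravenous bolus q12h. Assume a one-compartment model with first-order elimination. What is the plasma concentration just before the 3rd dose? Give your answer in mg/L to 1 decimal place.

0.9 mg/L

f = (1/2)^(τ/t½) = (1/2)^(12/6) ≈ 0.2500.
C₀ = D/Vd = 15/5 ≈ 3.000 mg/L.
Before the 3rd dose, 2 doses have been given. Superposition: Cmin = C₀·(f + f²).
≈ 3.000 × (0.2500 + 0.0625) ≈ 3.000 × 0.3125 ≈ 0.938 mg/L.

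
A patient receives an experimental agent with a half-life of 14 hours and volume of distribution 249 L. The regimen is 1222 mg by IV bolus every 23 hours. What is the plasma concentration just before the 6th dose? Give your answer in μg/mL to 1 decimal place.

2.3 μg/mL

f = (1/2)^(τ/t½) = (1/2)^(23/14) ≈ 0.3202.
C₀ = D/Vd = 1222/249 ≈ 4.908 μg/mL.
Before the 6th dose, 5 doses have been given. Superposition: Cmin = C₀·(f + f² + … + f^5).
≈ 4.908 × (0.3202 + 0.1025 + 0.0328 + 0.0105 + 0.0034) ≈ 4.908 × 0.4694 ≈ 2.304 μg/mL.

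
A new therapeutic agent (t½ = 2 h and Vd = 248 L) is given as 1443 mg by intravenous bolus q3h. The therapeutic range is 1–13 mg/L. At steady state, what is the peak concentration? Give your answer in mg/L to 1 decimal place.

9.0 mg/L

k = ln2/t½ = ln2/2 ≈ 0.346574 h⁻¹; fraction remaining f = e^(−kτ) = e^(−0.346574×3) ≈ 0.3536.
Accumulation ratio R = 1/(1 − f) ≈ 1/0.6464 ≈ 1.5470.
Each bolus raises the concentration by D/Vd = 1443/248 ≈ 5.819 mg/L.
Cmax,ss = C₀/(1 − f) ≈ 5.819/0.6464 ≈ 9.002 mg/L.
Peak 9.0 mg/L vs MTC 13 mg/L: below toxic threshold.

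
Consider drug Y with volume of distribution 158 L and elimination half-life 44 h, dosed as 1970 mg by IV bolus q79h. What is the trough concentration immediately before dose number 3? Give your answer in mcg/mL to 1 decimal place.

4.6 mcg/mL

f = (1/2)^(τ/t½) = (1/2)^(79/44) ≈ 0.2881.
C₀ = D/Vd = 1970/158 ≈ 12.468 mcg/mL.
Before the 3rd dose, 2 doses have been given. Superposition: Cmin = C₀·(f + f²).
≈ 12.468 × (0.2881 + 0.0830) ≈ 12.468 × 0.3711 ≈ 4.627 mcg/mL.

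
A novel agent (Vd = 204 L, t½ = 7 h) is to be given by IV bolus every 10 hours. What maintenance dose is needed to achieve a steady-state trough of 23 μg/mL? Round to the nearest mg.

τ/t½ = 10/7 ≈ 1.4286, so f = (1/2)^(10/7) ≈ 0.371499.
Cmin,ss = (D/Vd)·f/(1−f), so D = Cmin,ss·Vd·(1−f)/f.
D = 23 × 204 × (1−f)/f ≈ 23 × 204 × 1.69180 ≈ 7937.93 mg.

7938 mg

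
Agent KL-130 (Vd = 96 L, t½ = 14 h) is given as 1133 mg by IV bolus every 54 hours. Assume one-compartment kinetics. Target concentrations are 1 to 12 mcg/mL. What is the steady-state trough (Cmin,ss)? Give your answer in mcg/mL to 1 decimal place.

0.9 mcg/mL

k = ln2/t½ = ln2/14 ≈ 0.049511 h⁻¹; fraction remaining f = e^(−kτ) = e^(−0.049511×54) ≈ 0.0690.
Each bolus raises the concentration by D/Vd = 1133/96 ≈ 11.802 mcg/mL.
Steady-state trough Cmin,ss = C₀·f/(1−f) ≈ 11.802 × 0.0690/0.9310 ≈ 0.875 mcg/mL.
Trough 0.9 mcg/mL vs MEC 1 mcg/mL: subtherapeutic.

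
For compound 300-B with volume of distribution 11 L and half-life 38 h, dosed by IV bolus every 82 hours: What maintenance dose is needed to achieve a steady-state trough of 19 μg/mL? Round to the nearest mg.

τ/t½ = 82/38 ≈ 2.1579, so f = (1/2)^(82/38) ≈ 0.224083.
Cmin,ss = (D/Vd)·f/(1−f), so D = Cmin,ss·Vd·(1−f)/f.
D = 19 × 11 × (1−f)/f ≈ 19 × 11 × 3.46263 ≈ 723.69 mg.

724 mg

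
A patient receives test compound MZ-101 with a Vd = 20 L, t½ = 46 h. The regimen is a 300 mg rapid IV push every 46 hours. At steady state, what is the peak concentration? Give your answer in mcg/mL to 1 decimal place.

30.0 mcg/mL

τ = 46 h = 1 half-life, so f = (1/2)^1 = 0.5.
At steady state, R = 1/(1 − 0.5) = 2/1.
Single-dose peak C₀ = D/Vd = 300/20 = 15 mcg/mL.
Steady-state peak Cmax,ss = C₀·R = 15 × 2/1 ≈ 30.000 mcg/mL.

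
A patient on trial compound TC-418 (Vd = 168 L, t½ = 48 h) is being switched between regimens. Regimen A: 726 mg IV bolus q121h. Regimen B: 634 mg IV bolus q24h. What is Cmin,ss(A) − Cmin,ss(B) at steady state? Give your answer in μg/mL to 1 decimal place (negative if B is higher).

Regimen A: f = (1/2)^(121/48) ≈ 0.1742; Cmin,ss = (726/168)·f/(1−f) ≈ 0.912 μg/mL.
Regimen B: f = (1/2)^(24/48) ≈ 0.7071; Cmin,ss = (634/168)·f/(1−f) ≈ 9.110 μg/mL.
Difference ≈ 0.912 − 9.110 ≈ -8.198 μg/mL.

-8.2 μg/mL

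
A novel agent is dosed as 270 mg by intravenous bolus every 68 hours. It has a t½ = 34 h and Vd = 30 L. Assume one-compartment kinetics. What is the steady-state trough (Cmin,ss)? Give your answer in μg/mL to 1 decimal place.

τ = 68 h = 2 half-lives, so f = (1/2)^2 = 0.25.
At steady state, R = 1/(1 − 0.25) = 4/3.
Single-dose peak C₀ = D/Vd = 270/30 = 9 μg/mL.
Steady-state peak Cmax,ss = C₀·R = 9 × 4/3 ≈ 12.000 μg/mL.
Steady-state trough Cmin,ss = Cmax,ss·f ≈ 12.000 × 0.25 ≈ 3.000 μg/mL.

3.0 μg/mL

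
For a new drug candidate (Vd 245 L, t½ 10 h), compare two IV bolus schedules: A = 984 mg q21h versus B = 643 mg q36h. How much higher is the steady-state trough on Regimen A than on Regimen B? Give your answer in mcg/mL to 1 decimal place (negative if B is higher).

1.0 mcg/mL

Regimen A: f = (1/2)^(21/10) ≈ 0.2333; Cmin,ss = (984/245)·f/(1−f) ≈ 1.222 mcg/mL.
Regimen B: f = (1/2)^(36/10) ≈ 0.0825; Cmin,ss = (643/245)·f/(1−f) ≈ 0.236 mcg/mL.
Difference ≈ 1.222 − 0.236 ≈ 0.986 mcg/mL.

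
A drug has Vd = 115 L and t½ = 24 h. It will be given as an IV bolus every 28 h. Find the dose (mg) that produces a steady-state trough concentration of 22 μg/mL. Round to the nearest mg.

τ/t½ = 28/24 ≈ 1.1667, so f = (1/2)^(28/24) ≈ 0.445449.
Cmin,ss = (D/Vd)·f/(1−f), so D = Cmin,ss·Vd·(1−f)/f.
D = 22 × 115 × (1−f)/f ≈ 22 × 115 × 1.24493 ≈ 3149.67 mg.

3150 mg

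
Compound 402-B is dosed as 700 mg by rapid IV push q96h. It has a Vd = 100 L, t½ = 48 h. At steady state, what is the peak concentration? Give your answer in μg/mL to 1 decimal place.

τ = 96 h = 2 half-lives, so f = (1/2)^2 = 0.25.
At steady state, R = 1/(1 − 0.25) = 4/3.
Single-dose peak C₀ = D/Vd = 700/100 = 7 μg/mL.
Steady-state peak Cmax,ss = C₀·R = 7 × 4/3 ≈ 9.333 μg/mL.

9.3 μg/mL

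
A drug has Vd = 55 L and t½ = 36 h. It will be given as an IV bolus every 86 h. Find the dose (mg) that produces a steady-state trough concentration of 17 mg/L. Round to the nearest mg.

τ/t½ = 86/36 ≈ 2.3889, so f = (1/2)^(86/36) ≈ 0.190929.
Cmin,ss = (D/Vd)·f/(1−f), so D = Cmin,ss·Vd·(1−f)/f.
D = 17 × 55 × (1−f)/f ≈ 17 × 55 × 4.23755 ≈ 3962.11 mg.

3962 mg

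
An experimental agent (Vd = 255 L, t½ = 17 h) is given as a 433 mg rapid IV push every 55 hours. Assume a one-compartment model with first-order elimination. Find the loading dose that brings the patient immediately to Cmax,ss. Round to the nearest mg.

f = (1/2)^(55/17) ≈ 0.106189; accumulation ratio R = 1/(1−f) ≈ 1.11880.
Loading dose to hit Cmax,ss on first dose: D_load = D_maint·R ≈ 433 × 1.11880 ≈ 484.44 mg.

484 mg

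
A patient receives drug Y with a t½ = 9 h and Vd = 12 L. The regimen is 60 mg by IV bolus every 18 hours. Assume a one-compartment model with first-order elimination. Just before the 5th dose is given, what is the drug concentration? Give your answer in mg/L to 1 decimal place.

1.7 mg/L

f = (1/2)^(τ/t½) = (1/2)^(18/9) ≈ 0.2500.
C₀ = D/Vd = 60/12 ≈ 5.000 mg/L.
Before the 5th dose, 4 doses have been given. Superposition: Cmin = C₀·(f + f² + … + f^4).
≈ 5.000 × (0.2500 + 0.0625 + 0.0156 + 0.0039) ≈ 5.000 × 0.3320 ≈ 1.660 mg/L.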